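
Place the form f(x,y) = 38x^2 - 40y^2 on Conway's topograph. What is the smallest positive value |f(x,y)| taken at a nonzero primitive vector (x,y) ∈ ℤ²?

descent: ρ → (-40,0,38)
descent: ρ → (38,76,-2)  [lands on river]
river: ρ → (-2,76,38)
closes: descent 2, river 2
min |a| on river = 2

2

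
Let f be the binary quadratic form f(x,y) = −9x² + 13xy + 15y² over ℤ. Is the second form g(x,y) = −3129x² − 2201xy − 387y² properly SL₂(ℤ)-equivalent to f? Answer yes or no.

D₁ = 709, D₂ = 709
river cycle of f (length 34): (15, 17, -7), (-7, 25, 3), (3, 23, -15), (-15, 7, 11), (11, 15, -11), (-11, 7, 15), (15, 23, -3), (-3, 25, 7), (7, 17, -15), (-15, 13, 9), … (24 more)
river cycle of g (length 34): (-9, 13, 15), (15, 17, -7), (-7, 25, 3), (3, 23, -15), (-15, 7, 11), (11, 15, -11), (-11, 7, 15), (15, 23, -3), (-3, 25, 7), (7, 17, -15), … (24 more)
cycles coincide ⇒ equivalent

yes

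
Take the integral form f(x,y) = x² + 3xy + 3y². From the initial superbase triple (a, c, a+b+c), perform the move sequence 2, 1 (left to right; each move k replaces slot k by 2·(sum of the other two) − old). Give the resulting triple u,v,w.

start (1,3,7) = (f(1,0),f(0,1),f(1,1))
replace slot 2: 2·(1+7) − 3 = 13 → (1,13,7)
replace slot 1: 2·(13+7) − 1 = 39 → (39,13,7)

39,13,7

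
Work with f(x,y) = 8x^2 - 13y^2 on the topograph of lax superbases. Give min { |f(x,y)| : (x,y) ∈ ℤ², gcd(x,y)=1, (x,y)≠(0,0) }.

descent: ρ → (-13,0,8)
descent: ρ → (8,16,-5)  [lands on river]
river: ρ → (-5,14,11)
river: ρ → (11,8,-8)
river: ρ → (-8,8,11)
river: ρ → (11,14,-5)
river: ρ → (-5,16,8)
closes: descent 2, river 6
min |a| on river = 5

5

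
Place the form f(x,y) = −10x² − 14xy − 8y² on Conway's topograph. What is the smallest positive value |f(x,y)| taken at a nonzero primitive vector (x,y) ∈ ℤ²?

translate: b→-6 (≡14 mod 20), so (10,14,8)→(10,-6,4)
flip: (10,-6,4)→(4,6,10)
translate: b→-2 (≡6 mod 8), so (4,6,10)→(4,-2,8)
reduced (well bottom): (4,-2,8) with a≤c, −a<b≤a
well minimum |f| = |-4| = 4 (negative-definite)

4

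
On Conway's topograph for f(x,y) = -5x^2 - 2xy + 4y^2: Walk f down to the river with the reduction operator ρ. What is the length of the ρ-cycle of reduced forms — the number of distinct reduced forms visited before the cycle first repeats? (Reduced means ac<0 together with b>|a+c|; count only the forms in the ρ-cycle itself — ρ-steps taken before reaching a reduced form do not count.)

D = 84, ⌊√D⌋ = 9
descent: ρ → (4,2,-5)  [lands on river]
river: ρ → (-5,8,1)
river: ρ → (1,8,-5)
river: ρ → (-5,2,4)
river: ρ → (4,6,-3)
river: ρ → (-3,6,4)
ρ-cycle length = 6 (tail of 1 descent step not counted)

6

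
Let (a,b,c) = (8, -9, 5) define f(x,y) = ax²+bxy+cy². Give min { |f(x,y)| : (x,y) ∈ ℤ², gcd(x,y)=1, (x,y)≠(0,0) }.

translate: b→7 (≡-9 mod 16), so (8,-9,5)→(8,7,4)
flip: (8,7,4)→(4,-7,8)
translate: b→1 (≡-7 mod 8), so (4,-7,8)→(4,1,5)
reduced (well bottom): (4,1,5) with a≤c, −a<b≤a
well minimum = a = 4

4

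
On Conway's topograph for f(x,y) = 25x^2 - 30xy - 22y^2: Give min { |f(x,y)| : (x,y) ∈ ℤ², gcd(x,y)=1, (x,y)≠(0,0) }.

descent: ρ → (-22,30,25)  [lands on river]
river: ρ → (25,20,-27)
river: ρ → (-27,34,18)
river: ρ → (18,38,-23)
river: ρ → (-23,54,2)
river: ρ → (2,54,-23)
river: ρ → (-23,38,18)
river: ρ → (18,34,-27)
river: ρ → (-27,20,25)
river: ρ → (25,30,-22)
river: ρ → (-22,14,33)
river: ρ → (33,52,-3)
river: ρ → (-3,50,50)
river: ρ → (50,50,-3)
river: ρ → (-3,52,33)
river: ρ → (33,14,-22)
closes: descent 1, river 16
min |a| on river = 2

2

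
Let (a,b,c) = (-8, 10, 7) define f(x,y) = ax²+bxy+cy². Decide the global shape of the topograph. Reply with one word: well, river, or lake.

D = b²−4ac = 10² − 4·(-8)·7 = 324
D = 18² is a perfect square ⇒ form factors over ℤ ⇒ lakes

lake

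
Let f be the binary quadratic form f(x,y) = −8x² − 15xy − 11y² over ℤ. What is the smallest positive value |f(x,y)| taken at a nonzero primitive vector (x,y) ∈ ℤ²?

translate: b→-1 (≡15 mod 16), so (8,15,11)→(8,-1,4)
flip: (8,-1,4)→(4,1,8)
reduced (well bottom): (4,1,8) with a≤c, −a<b≤a
well minimum |f| = |-4| = 4 (negative-definite)

4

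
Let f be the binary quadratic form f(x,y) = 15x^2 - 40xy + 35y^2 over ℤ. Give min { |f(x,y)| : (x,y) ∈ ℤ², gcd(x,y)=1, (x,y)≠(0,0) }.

translate: b→-10 (≡-40 mod 30), so (15,-40,35)→(15,-10,10)
flip: (15,-10,10)→(10,10,15)
reduced (well bottom): (10,10,15) with a≤c, −a<b≤a
well minimum = a = 10

10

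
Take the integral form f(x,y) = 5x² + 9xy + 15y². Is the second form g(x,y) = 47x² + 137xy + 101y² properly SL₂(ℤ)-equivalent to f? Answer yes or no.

D₁ = -219, D₂ = -219
f: translate: b→-1 (≡9 mod 10), so (5,9,15)→(5,-1,11)
f: reduced (well bottom): (5,-1,11) with a≤c, −a<b≤a
g: translate: b→43 (≡137 mod 94), so (47,137,101)→(47,43,11)
g: flip: (47,43,11)→(11,-43,47)
g: translate: b→1 (≡-43 mod 22), so (11,-43,47)→(11,1,5)
g: flip: (11,1,5)→(5,-1,11)
g: reduced (well bottom): (5,-1,11) with a≤c, −a<b≤a
reduced forms (5, -1, 11) vs (5, -1, 11) ⇒ equivalent

yes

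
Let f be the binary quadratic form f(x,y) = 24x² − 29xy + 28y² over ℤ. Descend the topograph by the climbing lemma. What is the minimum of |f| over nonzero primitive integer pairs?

translate: b→19 (≡-29 mod 48), so (24,-29,28)→(24,19,23)
flip: (24,19,23)→(23,-19,24)
reduced (well bottom): (23,-19,24) with a≤c, −a<b≤a
well minimum = a = 23

23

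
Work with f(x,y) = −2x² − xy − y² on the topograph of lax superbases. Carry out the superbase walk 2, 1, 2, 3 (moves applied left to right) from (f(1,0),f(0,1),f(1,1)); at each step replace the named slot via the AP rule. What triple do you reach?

start (-2,-1,-4) = (f(1,0),f(0,1),f(1,1))
replace slot 2: 2·((-2)+(-4)) − (-1) = -11 → (-2,-11,-4)
replace slot 1: 2·((-11)+(-4)) − (-2) = -28 → (-28,-11,-4)
replace slot 2: 2·((-28)+(-4)) − (-11) = -53 → (-28,-53,-4)
replace slot 3: 2·((-28)+(-53)) − (-4) = -158 → (-28,-53,-158)

-28,-53,-158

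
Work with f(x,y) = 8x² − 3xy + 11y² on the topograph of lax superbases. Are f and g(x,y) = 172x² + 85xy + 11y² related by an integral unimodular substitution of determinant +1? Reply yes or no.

D₁ = -343, D₂ = -343
f: reduced (well bottom): (8,-3,11) with a≤c, −a<b≤a
g: flip: (172,85,11)→(11,-85,172)
g: translate: b→3 (≡-85 mod 22), so (11,-85,172)→(11,3,8)
g: flip: (11,3,8)→(8,-3,11)
g: reduced (well bottom): (8,-3,11) with a≤c, −a<b≤a
reduced forms (8, -3, 11) vs (8, -3, 11) ⇒ equivalent

yes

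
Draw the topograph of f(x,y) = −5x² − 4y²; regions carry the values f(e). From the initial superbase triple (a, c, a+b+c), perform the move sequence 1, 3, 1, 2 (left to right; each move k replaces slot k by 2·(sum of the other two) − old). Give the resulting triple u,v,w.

start (-5,-4,-9) = (f(1,0),f(0,1),f(1,1))
replace slot 1: 2·((-4)+(-9)) − (-5) = -21 → (-21,-4,-9)
replace slot 3: 2·((-21)+(-4)) − (-9) = -41 → (-21,-4,-41)
replace slot 1: 2·((-4)+(-41)) − (-21) = -69 → (-69,-4,-41)
replace slot 2: 2·((-69)+(-41)) − (-4) = -216 → (-69,-216,-41)

-69,-216,-41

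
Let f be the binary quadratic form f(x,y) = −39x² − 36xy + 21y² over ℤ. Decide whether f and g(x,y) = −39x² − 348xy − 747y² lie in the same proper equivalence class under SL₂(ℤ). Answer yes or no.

D₁ = 4572, D₂ = 4572
river cycle of f (length 12): (21, 36, -39), (-39, 42, 18), (18, 66, -3), (-3, 66, 18), (18, 42, -39), (-39, 36, 21), (21, 48, -27), (-27, 60, 9), (9, 66, -6), (-6, 66, 9), … (2 more)
river cycle of g (length 12): (-39, 42, 18), (18, 66, -3), (-3, 66, 18), (18, 42, -39), (-39, 36, 21), (21, 48, -27), (-27, 60, 9), (9, 66, -6), (-6, 66, 9), (9, 60, -27), … (2 more)
cycles coincide ⇒ equivalent

yes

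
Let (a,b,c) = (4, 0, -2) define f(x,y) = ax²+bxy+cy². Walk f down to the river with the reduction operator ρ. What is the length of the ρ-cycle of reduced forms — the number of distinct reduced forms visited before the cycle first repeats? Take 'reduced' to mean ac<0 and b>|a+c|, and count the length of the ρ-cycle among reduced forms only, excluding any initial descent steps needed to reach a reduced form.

D = 32, ⌊√D⌋ = 5
descent: ρ → (-2,4,2)  [lands on river]
river: ρ → (2,4,-2)
ρ-cycle length = 2 (tail of 1 descent step not counted)

2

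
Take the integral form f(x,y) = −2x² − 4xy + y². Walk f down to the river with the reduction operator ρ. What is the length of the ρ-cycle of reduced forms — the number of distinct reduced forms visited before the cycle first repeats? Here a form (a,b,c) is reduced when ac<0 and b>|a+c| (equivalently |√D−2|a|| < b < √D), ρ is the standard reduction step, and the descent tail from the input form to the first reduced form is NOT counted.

D = 24, ⌊√D⌋ = 4
descent: ρ → (1,4,-2)  [lands on river]
river: ρ → (-2,4,1)
ρ-cycle length = 2 (tail of 1 descent step not counted)

2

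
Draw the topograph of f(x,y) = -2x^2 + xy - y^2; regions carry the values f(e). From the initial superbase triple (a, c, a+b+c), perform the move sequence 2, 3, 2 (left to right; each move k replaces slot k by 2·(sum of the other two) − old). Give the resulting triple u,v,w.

start (-2,-1,-2) = (f(1,0),f(0,1),f(1,1))
replace slot 2: 2·((-2)+(-2)) − (-1) = -7 → (-2,-7,-2)
replace slot 3: 2·((-2)+(-7)) − (-2) = -16 → (-2,-7,-16)
replace slot 2: 2·((-2)+(-16)) − (-7) = -29 → (-2,-29,-16)

-2,-29,-16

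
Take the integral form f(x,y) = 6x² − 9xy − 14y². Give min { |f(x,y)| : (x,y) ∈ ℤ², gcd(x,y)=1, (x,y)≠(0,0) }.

descent: ρ → (-14,9,6)  [lands on river]
river: ρ → (6,15,-8)
river: ρ → (-8,17,4)
river: ρ → (4,15,-12)
river: ρ → (-12,9,7)
river: ρ → (7,19,-2)
river: ρ → (-2,17,16)
river: ρ → (16,15,-3)
river: ρ → (-3,15,16)
river: ρ → (16,17,-2)
river: ρ → (-2,19,7)
river: ρ → (7,9,-12)
river: ρ → (-12,15,4)
river: ρ → (4,17,-8)
river: ρ → (-8,15,6)
river: ρ → (6,9,-14)
river: ρ → (-14,19,1)
river: ρ → (1,19,-14)
closes: descent 1, river 18
min |a| on river = 1

1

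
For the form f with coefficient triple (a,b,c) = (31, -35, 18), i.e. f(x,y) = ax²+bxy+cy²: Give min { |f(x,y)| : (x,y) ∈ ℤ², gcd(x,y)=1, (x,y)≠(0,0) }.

translate: b→27 (≡-35 mod 62), so (31,-35,18)→(31,27,14)
flip: (31,27,14)→(14,-27,31)
translate: b→1 (≡-27 mod 28), so (14,-27,31)→(14,1,18)
reduced (well bottom): (14,1,18) with a≤c, −a<b≤a
well minimum = a = 14

14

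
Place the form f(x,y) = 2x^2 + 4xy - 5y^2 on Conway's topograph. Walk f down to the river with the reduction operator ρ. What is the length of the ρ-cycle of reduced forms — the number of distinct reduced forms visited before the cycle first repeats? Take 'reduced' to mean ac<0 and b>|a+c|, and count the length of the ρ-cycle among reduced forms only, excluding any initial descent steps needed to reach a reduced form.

D = 56, ⌊√D⌋ = 7
river: ρ → (-5,6,1)
river: ρ → (1,6,-5)
river: ρ → (-5,4,2)
river: ρ → (2,4,-5)
ρ-cycle length = 4 (tail of 0 descent steps not counted)

4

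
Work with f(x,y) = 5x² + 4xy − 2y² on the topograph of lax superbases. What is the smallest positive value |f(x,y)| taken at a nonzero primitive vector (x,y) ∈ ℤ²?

river: ρ → (-2,4,5)
river: ρ → (5,6,-1)
river: ρ → (-1,6,5)
river: ρ → (5,4,-2)
closes: descent 0, river 4
min |a| on river = 1

1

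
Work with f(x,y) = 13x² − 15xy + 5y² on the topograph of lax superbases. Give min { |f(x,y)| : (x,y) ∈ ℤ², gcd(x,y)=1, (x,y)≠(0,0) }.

translate: b→11 (≡-15 mod 26), so (13,-15,5)→(13,11,3)
flip: (13,11,3)→(3,-11,13)
translate: b→1 (≡-11 mod 6), so (3,-11,13)→(3,1,3)
reduced (well bottom): (3,1,3) with a≤c, −a<b≤a
well minimum = a = 3

3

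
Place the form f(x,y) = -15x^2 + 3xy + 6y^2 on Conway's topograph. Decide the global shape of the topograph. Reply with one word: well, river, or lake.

D = b²−4ac = 3² − 4·(-15)·6 = 369
D > 0 non-square ⇒ indefinite ⇒ periodic river

river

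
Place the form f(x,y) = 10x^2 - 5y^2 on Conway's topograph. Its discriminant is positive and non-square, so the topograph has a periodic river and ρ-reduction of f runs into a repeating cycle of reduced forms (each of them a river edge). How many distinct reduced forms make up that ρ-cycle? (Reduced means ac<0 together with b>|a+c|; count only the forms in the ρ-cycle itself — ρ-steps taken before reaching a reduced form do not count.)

D = 200, ⌊√D⌋ = 14
descent: ρ → (-5,10,5)  [lands on river]
river: ρ → (5,10,-5)
ρ-cycle length = 2 (tail of 1 descent step not counted)

2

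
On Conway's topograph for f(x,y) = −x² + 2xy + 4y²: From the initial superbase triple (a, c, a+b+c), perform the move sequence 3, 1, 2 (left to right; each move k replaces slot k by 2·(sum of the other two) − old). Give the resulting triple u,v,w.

start (-1,4,5) = (f(1,0),f(0,1),f(1,1))
replace slot 3: 2·((-1)+4) − 5 = 1 → (-1,4,1)
replace slot 1: 2·(4+1) − (-1) = 11 → (11,4,1)
replace slot 2: 2·(11+1) − 4 = 20 → (11,20,1)

11,20,1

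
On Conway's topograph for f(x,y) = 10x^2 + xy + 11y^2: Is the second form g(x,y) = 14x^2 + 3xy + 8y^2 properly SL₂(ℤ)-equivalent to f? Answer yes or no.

D₁ = -439, D₂ = -439
f: reduced (well bottom): (10,1,11) with a≤c, −a<b≤a
g: flip: (14,3,8)→(8,-3,14)
g: reduced (well bottom): (8,-3,14) with a≤c, −a<b≤a
reduced forms (10, 1, 11) vs (8, -3, 14) ⇒ inequivalent

no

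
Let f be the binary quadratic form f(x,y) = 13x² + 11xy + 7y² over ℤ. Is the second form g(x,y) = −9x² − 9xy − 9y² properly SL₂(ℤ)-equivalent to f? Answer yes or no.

D₁ = -243, D₂ = -243
f: flip: (13,11,7)→(7,-11,13)
f: translate: b→3 (≡-11 mod 14), so (7,-11,13)→(7,3,9)
f: reduced (well bottom): (7,3,9) with a≤c, −a<b≤a
g is negative-definite; reduce −g:
−g: reduced (well bottom): (9,9,9) with a≤c, −a<b≤a
flip sign back: reduced form of g is (-9,-9,-9)
reduced forms (7, 3, 9) vs (-9, -9, -9) ⇒ inequivalent

no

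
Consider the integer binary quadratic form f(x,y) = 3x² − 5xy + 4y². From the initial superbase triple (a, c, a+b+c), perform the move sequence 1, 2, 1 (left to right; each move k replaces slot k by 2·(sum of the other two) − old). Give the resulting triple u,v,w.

start (3,4,2) = (f(1,0),f(0,1),f(1,1))
replace slot 1: 2·(4+2) − 3 = 9 → (9,4,2)
replace slot 2: 2·(9+2) − 4 = 18 → (9,18,2)
replace slot 1: 2·(18+2) − 9 = 31 → (31,18,2)

31,18,2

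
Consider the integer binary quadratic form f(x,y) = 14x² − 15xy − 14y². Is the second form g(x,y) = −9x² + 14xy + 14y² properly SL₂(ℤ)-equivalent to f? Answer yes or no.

D₁ = 1009, D₂ = 700
discriminants differ ⇒ not SL₂(ℤ)-equivalent

no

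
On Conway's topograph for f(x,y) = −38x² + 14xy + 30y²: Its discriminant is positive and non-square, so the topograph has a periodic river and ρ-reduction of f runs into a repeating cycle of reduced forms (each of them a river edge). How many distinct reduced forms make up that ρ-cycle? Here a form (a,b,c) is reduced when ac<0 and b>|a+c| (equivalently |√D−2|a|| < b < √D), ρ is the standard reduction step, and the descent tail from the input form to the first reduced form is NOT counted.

D = 4756, ⌊√D⌋ = 68
river: ρ → (30,46,-22)
river: ρ → (-22,42,34)
river: ρ → (34,26,-30)
river: ρ → (-30,34,30)
river: ρ → (30,26,-34)
river: ρ → (-34,42,22)
river: ρ → (22,46,-30)
river: ρ → (-30,14,38)
river: ρ → (38,62,-6)
river: ρ → (-6,58,58)
river: ρ → (58,58,-6)
river: ρ → (-6,62,38)
river: ρ → (38,14,-30)
river: ρ → (-30,46,22)
river: ρ → (22,42,-34)
river: ρ → (-34,26,30)
river: ρ → (30,34,-30)
river: ρ → (-30,26,34)
river: ρ → (34,42,-22)
river: ρ → (-22,46,30)
river: ρ → (30,14,-38)
river: ρ → (-38,62,6)
river: ρ → (6,58,-58)
river: ρ → (-58,58,6)
river: ρ → (6,62,-38)
river: ρ → (-38,14,30)
ρ-cycle length = 26 (tail of 0 descent steps not counted)

26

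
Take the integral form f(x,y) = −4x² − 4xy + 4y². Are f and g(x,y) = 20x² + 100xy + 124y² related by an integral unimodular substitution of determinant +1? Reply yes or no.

D₁ = 80, D₂ = 80
river cycle of f (length 2): (4, 4, -4), (-4, 4, 4)
river cycle of g (length 2): (4, 4, -4), (-4, 4, 4)
cycles coincide ⇒ equivalent

yes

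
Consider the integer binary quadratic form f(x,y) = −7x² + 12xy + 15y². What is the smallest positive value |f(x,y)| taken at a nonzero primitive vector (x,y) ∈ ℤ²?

river: ρ → (15,18,-4)
river: ρ → (-4,22,5)
river: ρ → (5,18,-12)
river: ρ → (-12,6,11)
river: ρ → (11,16,-7)
river: ρ → (-7,12,15)
closes: descent 0, river 6
min |a| on river = 4

4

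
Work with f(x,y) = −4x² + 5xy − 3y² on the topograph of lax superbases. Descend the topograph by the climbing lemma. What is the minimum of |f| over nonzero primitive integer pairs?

translate: b→3 (≡-5 mod 8), so (4,-5,3)→(4,3,2)
flip: (4,3,2)→(2,-3,4)
translate: b→1 (≡-3 mod 4), so (2,-3,4)→(2,1,3)
reduced (well bottom): (2,1,3) with a≤c, −a<b≤a
well minimum |f| = |-2| = 2 (negative-definite)

2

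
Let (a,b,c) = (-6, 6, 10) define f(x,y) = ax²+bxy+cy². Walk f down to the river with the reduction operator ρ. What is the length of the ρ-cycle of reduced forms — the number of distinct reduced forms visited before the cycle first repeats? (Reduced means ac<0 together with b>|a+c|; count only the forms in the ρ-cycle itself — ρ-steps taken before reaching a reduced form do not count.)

D = 276, ⌊√D⌋ = 16
river: ρ → (10,14,-2)
river: ρ → (-2,14,10)
river: ρ → (10,6,-6)
river: ρ → (-6,6,10)
ρ-cycle length = 4 (tail of 0 descent steps not counted)

4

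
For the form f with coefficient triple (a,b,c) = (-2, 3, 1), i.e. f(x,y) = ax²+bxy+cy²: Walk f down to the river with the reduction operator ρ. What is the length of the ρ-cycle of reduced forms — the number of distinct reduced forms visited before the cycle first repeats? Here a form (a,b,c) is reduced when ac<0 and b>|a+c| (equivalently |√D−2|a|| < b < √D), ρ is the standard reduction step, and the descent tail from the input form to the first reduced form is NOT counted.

D = 17, ⌊√D⌋ = 4
river: ρ → (1,3,-2)
river: ρ → (-2,1,2)
river: ρ → (2,3,-1)
river: ρ → (-1,3,2)
river: ρ → (2,1,-2)
river: ρ → (-2,3,1)
ρ-cycle length = 6 (tail of 0 descent steps not counted)

6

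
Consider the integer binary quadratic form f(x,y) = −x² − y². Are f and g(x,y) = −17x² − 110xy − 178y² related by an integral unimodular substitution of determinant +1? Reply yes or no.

D₁ = -4, D₂ = -4
f is negative-definite; reduce −f:
−f: reduced (well bottom): (1,0,1) with a≤c, −a<b≤a
flip sign back: reduced form of f is (-1,0,-1)
g is negative-definite; reduce −g:
−g: translate: b→8 (≡110 mod 34), so (17,110,178)→(17,8,1)
−g: flip: (17,8,1)→(1,-8,17)
−g: translate: b→0 (≡-8 mod 2), so (1,-8,17)→(1,0,1)
−g: reduced (well bottom): (1,0,1) with a≤c, −a<b≤a
flip sign back: reduced form of g is (-1,0,-1)
reduced forms (-1, 0, -1) vs (-1, 0, -1) ⇒ equivalent

yes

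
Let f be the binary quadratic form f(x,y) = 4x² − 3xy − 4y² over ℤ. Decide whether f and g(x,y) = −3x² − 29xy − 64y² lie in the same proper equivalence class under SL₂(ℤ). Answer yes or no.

D₁ = 73, D₂ = 73
river cycle of f (length 18): (-4, 3, 4), (4, 5, -3), (-3, 7, 2), (2, 5, -6), (-6, 7, 1), (1, 7, -6), (-6, 5, 2), (2, 7, -3), (-3, 5, 4), (4, 3, -4), … (8 more)
river cycle of g (length 18): (-3, 7, 2), (2, 5, -6), (-6, 7, 1), (1, 7, -6), (-6, 5, 2), (2, 7, -3), (-3, 5, 4), (4, 3, -4), (-4, 5, 3), (3, 7, -2), … (8 more)
cycles coincide ⇒ equivalent

yes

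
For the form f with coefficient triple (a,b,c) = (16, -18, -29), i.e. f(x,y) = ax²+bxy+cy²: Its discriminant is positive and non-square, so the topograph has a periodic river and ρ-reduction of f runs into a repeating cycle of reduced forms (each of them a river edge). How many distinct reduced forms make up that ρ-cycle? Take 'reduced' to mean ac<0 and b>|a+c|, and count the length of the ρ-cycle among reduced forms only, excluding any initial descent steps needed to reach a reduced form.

D = 2180, ⌊√D⌋ = 46
descent: ρ → (-29,18,16)  [lands on river]
river: ρ → (16,46,-1)
river: ρ → (-1,46,16)
river: ρ → (16,18,-29)
river: ρ → (-29,40,5)
river: ρ → (5,40,-29)
ρ-cycle length = 6 (tail of 1 descent step not counted)

6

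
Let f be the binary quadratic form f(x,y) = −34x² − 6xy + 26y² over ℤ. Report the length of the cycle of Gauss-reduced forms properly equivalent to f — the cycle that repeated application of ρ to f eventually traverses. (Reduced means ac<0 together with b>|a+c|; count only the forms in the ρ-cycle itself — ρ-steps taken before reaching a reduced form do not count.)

D = 3572, ⌊√D⌋ = 59
descent: ρ → (26,58,-2)  [lands on river]
river: ρ → (-2,58,26)
river: ρ → (26,46,-14)
river: ρ → (-14,38,38)
river: ρ → (38,38,-14)
river: ρ → (-14,46,26)
ρ-cycle length = 6 (tail of 1 descent step not counted)

6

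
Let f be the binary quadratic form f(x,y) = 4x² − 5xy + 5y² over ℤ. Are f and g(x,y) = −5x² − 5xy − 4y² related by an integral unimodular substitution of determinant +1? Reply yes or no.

D₁ = -55, D₂ = -55
f: translate: b→3 (≡-5 mod 8), so (4,-5,5)→(4,3,4)
f: reduced (well bottom): (4,3,4) with a≤c, −a<b≤a
g is negative-definite; reduce −g:
−g: flip: (5,5,4)→(4,-5,5)
−g: translate: b→3 (≡-5 mod 8), so (4,-5,5)→(4,3,4)
−g: reduced (well bottom): (4,3,4) with a≤c, −a<b≤a
flip sign back: reduced form of g is (-4,-3,-4)
reduced forms (4, 3, 4) vs (-4, -3, -4) ⇒ inequivalent

no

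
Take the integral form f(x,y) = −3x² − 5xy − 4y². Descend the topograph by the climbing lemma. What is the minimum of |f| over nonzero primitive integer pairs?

translate: b→-1 (≡5 mod 6), so (3,5,4)→(3,-1,2)
flip: (3,-1,2)→(2,1,3)
reduced (well bottom): (2,1,3) with a≤c, −a<b≤a
well minimum |f| = |-2| = 2 (negative-definite)

2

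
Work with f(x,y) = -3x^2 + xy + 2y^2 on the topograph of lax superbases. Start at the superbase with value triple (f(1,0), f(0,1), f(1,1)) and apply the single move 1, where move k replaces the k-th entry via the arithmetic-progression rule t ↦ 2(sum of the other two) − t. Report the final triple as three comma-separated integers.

start (-3,2,0) = (f(1,0),f(0,1),f(1,1))
replace slot 1: 2·(2+0) − (-3) = 7 → (7,2,0)

7,2,0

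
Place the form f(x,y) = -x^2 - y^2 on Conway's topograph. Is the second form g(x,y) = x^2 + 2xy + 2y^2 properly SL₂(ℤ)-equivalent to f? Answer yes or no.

D₁ = -4, D₂ = -4
f is negative-definite; reduce −f:
−f: reduced (well bottom): (1,0,1) with a≤c, −a<b≤a
flip sign back: reduced form of f is (-1,0,-1)
g: translate: b→0 (≡2 mod 2), so (1,2,2)→(1,0,1)
g: reduced (well bottom): (1,0,1) with a≤c, −a<b≤a
reduced forms (-1, 0, -1) vs (1, 0, 1) ⇒ inequivalent

no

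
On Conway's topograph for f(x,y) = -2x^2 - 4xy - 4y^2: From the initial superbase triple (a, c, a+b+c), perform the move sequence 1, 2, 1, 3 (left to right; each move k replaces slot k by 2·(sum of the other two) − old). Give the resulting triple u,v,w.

start (-2,-4,-10) = (f(1,0),f(0,1),f(1,1))
replace slot 1: 2·((-4)+(-10)) − (-2) = -26 → (-26,-4,-10)
replace slot 2: 2·((-26)+(-10)) − (-4) = -68 → (-26,-68,-10)
replace slot 1: 2·((-68)+(-10)) − (-26) = -130 → (-130,-68,-10)
replace slot 3: 2·((-130)+(-68)) − (-10) = -386 → (-130,-68,-386)

-130,-68,-386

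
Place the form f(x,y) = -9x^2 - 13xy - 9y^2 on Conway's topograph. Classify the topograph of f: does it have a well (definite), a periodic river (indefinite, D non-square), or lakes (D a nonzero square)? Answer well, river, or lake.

D = b²−4ac = (-13)² − 4·(-9)·(-9) = -155
D < 0 ⇒ definite ⇒ every region one sign ⇒ single well

well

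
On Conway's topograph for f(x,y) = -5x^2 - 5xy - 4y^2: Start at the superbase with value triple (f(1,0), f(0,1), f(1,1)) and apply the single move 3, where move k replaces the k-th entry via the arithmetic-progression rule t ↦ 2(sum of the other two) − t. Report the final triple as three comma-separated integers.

start (-5,-4,-14) = (f(1,0),f(0,1),f(1,1))
replace slot 3: 2·((-5)+(-4)) − (-14) = -4 → (-5,-4,-4)

-5,-4,-4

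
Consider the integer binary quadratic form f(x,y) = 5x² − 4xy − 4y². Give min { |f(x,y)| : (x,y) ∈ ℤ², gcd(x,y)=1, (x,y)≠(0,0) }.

descent: ρ → (-4,4,5)  [lands on river]
river: ρ → (5,6,-3)
river: ρ → (-3,6,5)
river: ρ → (5,4,-4)
closes: descent 1, river 4
min |a| on river = 3

3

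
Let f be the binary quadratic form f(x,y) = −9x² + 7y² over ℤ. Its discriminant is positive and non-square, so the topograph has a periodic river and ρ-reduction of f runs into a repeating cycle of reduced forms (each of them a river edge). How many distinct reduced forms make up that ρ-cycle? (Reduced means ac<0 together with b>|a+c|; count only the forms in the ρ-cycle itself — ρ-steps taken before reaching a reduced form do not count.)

D = 252, ⌊√D⌋ = 15
descent: ρ → (7,14,-2)  [lands on river]
river: ρ → (-2,14,7)
ρ-cycle length = 2 (tail of 1 descent step not counted)

2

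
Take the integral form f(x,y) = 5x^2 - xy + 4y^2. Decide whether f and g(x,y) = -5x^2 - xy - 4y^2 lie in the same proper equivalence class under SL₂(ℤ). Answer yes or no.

D₁ = -79, D₂ = -79
f: flip: (5,-1,4)→(4,1,5)
f: reduced (well bottom): (4,1,5) with a≤c, −a<b≤a
g is negative-definite; reduce −g:
−g: flip: (5,1,4)→(4,-1,5)
−g: reduced (well bottom): (4,-1,5) with a≤c, −a<b≤a
flip sign back: reduced form of g is (-4,1,-5)
reduced forms (4, 1, 5) vs (-4, 1, -5) ⇒ inequivalent

no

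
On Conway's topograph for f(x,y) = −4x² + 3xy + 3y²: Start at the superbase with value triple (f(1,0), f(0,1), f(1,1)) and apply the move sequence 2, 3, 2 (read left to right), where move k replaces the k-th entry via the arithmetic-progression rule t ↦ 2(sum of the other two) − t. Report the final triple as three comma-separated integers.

start (-4,3,2) = (f(1,0),f(0,1),f(1,1))
replace slot 2: 2·((-4)+2) − 3 = -7 → (-4,-7,2)
replace slot 3: 2·((-4)+(-7)) − 2 = -24 → (-4,-7,-24)
replace slot 2: 2·((-4)+(-24)) − (-7) = -49 → (-4,-49,-24)

-4,-49,-24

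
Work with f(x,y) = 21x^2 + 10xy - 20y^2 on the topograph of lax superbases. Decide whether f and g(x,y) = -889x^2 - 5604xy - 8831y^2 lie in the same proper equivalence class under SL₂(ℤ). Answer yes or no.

D₁ = 1780, D₂ = 1780
river cycle of f (length 18): (-20, 30, 11), (11, 36, -11), (-11, 30, 20), (20, 10, -21), (-21, 32, 9), (9, 40, -5), (-5, 40, 9), (9, 32, -21), (-21, 10, 20), (20, 30, -11), … (8 more)
river cycle of g (length 18): (-20, 30, 11), (11, 36, -11), (-11, 30, 20), (20, 10, -21), (-21, 32, 9), (9, 40, -5), (-5, 40, 9), (9, 32, -21), (-21, 10, 20), (20, 30, -11), … (8 more)
cycles coincide ⇒ equivalent

yes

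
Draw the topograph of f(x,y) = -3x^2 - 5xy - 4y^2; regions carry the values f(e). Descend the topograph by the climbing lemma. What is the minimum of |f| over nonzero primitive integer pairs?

translate: b→-1 (≡5 mod 6), so (3,5,4)→(3,-1,2)
flip: (3,-1,2)→(2,1,3)
reduced (well bottom): (2,1,3) with a≤c, −a<b≤a
well minimum |f| = |-2| = 2 (negative-definite)

2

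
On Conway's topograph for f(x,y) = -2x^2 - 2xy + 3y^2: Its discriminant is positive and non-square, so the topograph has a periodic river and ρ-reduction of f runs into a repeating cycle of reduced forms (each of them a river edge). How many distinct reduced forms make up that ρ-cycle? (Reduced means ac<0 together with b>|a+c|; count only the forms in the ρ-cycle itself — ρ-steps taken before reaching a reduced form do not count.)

D = 28, ⌊√D⌋ = 5
descent: ρ → (3,2,-2)  [lands on river]
river: ρ → (-2,2,3)
river: ρ → (3,4,-1)
river: ρ → (-1,4,3)
ρ-cycle length = 4 (tail of 1 descent step not counted)

4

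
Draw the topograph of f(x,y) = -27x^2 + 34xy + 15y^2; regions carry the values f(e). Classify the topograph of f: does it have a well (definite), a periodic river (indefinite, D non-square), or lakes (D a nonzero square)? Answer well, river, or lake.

D = b²−4ac = 34² − 4·(-27)·15 = 2776
D > 0 non-square ⇒ indefinite ⇒ periodic river

river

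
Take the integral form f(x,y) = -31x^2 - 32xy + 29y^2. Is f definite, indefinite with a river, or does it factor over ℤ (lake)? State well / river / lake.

D = b²−4ac = (-32)² − 4·(-31)·29 = 4620
D > 0 non-square ⇒ indefinite ⇒ periodic river

river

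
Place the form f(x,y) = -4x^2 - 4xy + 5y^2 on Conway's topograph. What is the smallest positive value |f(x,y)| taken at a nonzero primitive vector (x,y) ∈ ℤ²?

descent: ρ → (5,4,-4)  [lands on river]
river: ρ → (-4,4,5)
river: ρ → (5,6,-3)
river: ρ → (-3,6,5)
closes: descent 1, river 4
min |a| on river = 3

3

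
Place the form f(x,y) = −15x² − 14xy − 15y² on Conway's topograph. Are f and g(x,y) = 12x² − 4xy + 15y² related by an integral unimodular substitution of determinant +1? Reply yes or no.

D₁ = -704, D₂ = -704
f is negative-definite; reduce −f:
−f: reduced (well bottom): (15,14,15) with a≤c, −a<b≤a
flip sign back: reduced form of f is (-15,-14,-15)
g: reduced (well bottom): (12,-4,15) with a≤c, −a<b≤a
reduced forms (-15, -14, -15) vs (12, -4, 15) ⇒ inequivalent

no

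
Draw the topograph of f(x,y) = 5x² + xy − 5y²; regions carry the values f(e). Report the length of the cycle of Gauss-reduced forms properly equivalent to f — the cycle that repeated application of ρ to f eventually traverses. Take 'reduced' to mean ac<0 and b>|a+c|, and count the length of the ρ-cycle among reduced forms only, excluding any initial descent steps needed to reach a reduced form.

D = 101, ⌊√D⌋ = 10
river: ρ → (-5,9,1)
river: ρ → (1,9,-5)
river: ρ → (-5,1,5)
river: ρ → (5,9,-1)
river: ρ → (-1,9,5)
river: ρ → (5,1,-5)
ρ-cycle length = 6 (tail of 0 descent steps not counted)

6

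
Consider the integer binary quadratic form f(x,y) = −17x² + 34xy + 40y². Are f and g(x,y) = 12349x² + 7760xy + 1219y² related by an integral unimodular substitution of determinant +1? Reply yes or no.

D₁ = 3876, D₂ = 3876
river cycle of f (length 18): (40, 46, -11), (-11, 42, 48), (48, 54, -5), (-5, 56, 37), (37, 18, -24), (-24, 30, 31), (31, 32, -23), (-23, 60, 3), (3, 60, -23), (-23, 32, 31), … (8 more)
river cycle of g (length 18): (40, 46, -11), (-11, 42, 48), (48, 54, -5), (-5, 56, 37), (37, 18, -24), (-24, 30, 31), (31, 32, -23), (-23, 60, 3), (3, 60, -23), (-23, 32, 31), … (8 more)
cycles coincide ⇒ equivalent

yes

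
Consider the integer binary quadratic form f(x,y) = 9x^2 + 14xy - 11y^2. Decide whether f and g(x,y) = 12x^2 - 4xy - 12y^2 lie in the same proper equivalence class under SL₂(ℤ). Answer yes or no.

D₁ = 592, D₂ = 592
river cycle of f (length 6): (-11, 8, 12), (12, 16, -7), (-7, 12, 16), (16, 20, -3), (-3, 22, 9), (9, 14, -11)
river cycle of g (length 6): (-12, 4, 12), (12, 20, -4), (-4, 20, 12), (12, 4, -12), (-12, 20, 4), (4, 20, -12)
cycles differ ⇒ inequivalent

no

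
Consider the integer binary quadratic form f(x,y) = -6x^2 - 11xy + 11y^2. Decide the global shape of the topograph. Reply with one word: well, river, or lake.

D = b²−4ac = (-11)² − 4·(-6)·11 = 385
D > 0 non-square ⇒ indefinite ⇒ periodic river

river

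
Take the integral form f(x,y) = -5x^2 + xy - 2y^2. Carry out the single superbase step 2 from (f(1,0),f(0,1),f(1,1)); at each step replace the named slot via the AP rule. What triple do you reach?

start (-5,-2,-6) = (f(1,0),f(0,1),f(1,1))
replace slot 2: 2·((-5)+(-6)) − (-2) = -20 → (-5,-20,-6)

-5,-20,-6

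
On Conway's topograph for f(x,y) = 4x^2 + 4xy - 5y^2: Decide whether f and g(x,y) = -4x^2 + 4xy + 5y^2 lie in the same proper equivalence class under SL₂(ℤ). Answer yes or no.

D₁ = 96, D₂ = 96
river cycle of f (length 4): (-5, 6, 3), (3, 6, -5), (-5, 4, 4), (4, 4, -5)
river cycle of g (length 4): (5, 6, -3), (-3, 6, 5), (5, 4, -4), (-4, 4, 5)
cycles differ ⇒ inequivalent

no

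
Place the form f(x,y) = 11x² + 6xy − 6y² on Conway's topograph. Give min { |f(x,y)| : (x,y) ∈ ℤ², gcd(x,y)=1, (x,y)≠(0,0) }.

river: ρ → (-6,6,11)
river: ρ → (11,16,-1)
river: ρ → (-1,16,11)
river: ρ → (11,6,-6)
closes: descent 0, river 4
min |a| on river = 1

1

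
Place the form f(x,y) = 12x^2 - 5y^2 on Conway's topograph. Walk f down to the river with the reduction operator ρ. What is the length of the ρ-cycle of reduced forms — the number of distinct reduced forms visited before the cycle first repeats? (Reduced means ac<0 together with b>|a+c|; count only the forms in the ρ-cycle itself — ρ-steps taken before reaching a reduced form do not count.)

D = 240, ⌊√D⌋ = 15
descent: ρ → (-5,10,7)  [lands on river]
river: ρ → (7,4,-8)
river: ρ → (-8,12,3)
river: ρ → (3,12,-8)
river: ρ → (-8,4,7)
river: ρ → (7,10,-5)
ρ-cycle length = 6 (tail of 1 descent step not counted)

6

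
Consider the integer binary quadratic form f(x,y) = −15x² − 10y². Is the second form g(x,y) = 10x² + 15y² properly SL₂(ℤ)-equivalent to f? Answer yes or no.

D₁ = -600, D₂ = -600
f is negative-definite; reduce −f:
−f: flip: (15,0,10)→(10,0,15)
−f: reduced (well bottom): (10,0,15) with a≤c, −a<b≤a
flip sign back: reduced form of f is (-10,0,-15)
g: reduced (well bottom): (10,0,15) with a≤c, −a<b≤a
reduced forms (-10, 0, -15) vs (10, 0, 15) ⇒ inequivalent

no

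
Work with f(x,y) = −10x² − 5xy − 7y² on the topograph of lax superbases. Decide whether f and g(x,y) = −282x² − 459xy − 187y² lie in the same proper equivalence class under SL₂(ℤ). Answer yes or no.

D₁ = -255, D₂ = -255
f is negative-definite; reduce −f:
−f: flip: (10,5,7)→(7,-5,10)
−f: reduced (well bottom): (7,-5,10) with a≤c, −a<b≤a
flip sign back: reduced form of f is (-7,5,-10)
g is negative-definite; reduce −g:
−g: translate: b→-105 (≡459 mod 564), so (282,459,187)→(282,-105,10)
−g: flip: (282,-105,10)→(10,105,282)
−g: translate: b→5 (≡105 mod 20), so (10,105,282)→(10,5,7)
−g: flip: (10,5,7)→(7,-5,10)
−g: reduced (well bottom): (7,-5,10) with a≤c, −a<b≤a
flip sign back: reduced form of g is (-7,5,-10)
reduced forms (-7, 5, -10) vs (-7, 5, -10) ⇒ equivalent

yes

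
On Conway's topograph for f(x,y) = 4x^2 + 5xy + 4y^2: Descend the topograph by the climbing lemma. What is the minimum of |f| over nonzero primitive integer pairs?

translate: b→-3 (≡5 mod 8), so (4,5,4)→(4,-3,3)
flip: (4,-3,3)→(3,3,4)
reduced (well bottom): (3,3,4) with a≤c, −a<b≤a
well minimum = a = 3

3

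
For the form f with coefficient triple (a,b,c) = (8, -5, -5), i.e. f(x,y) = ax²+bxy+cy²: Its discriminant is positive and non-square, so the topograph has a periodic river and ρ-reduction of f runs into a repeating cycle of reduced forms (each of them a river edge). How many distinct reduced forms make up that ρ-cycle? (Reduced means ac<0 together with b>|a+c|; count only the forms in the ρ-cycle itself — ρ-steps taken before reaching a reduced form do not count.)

D = 185, ⌊√D⌋ = 13
descent: ρ → (-5,5,8)  [lands on river]
river: ρ → (8,11,-2)
river: ρ → (-2,13,2)
river: ρ → (2,11,-8)
river: ρ → (-8,5,5)
river: ρ → (5,5,-8)
river: ρ → (-8,11,2)
river: ρ → (2,13,-2)
river: ρ → (-2,11,8)
river: ρ → (8,5,-5)
ρ-cycle length = 10 (tail of 1 descent step not counted)

10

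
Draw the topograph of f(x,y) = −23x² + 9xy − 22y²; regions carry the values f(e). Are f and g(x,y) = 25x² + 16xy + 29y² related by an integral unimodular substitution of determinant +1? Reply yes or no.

D₁ = -1943, D₂ = -2644
discriminants differ ⇒ not SL₂(ℤ)-equivalent

no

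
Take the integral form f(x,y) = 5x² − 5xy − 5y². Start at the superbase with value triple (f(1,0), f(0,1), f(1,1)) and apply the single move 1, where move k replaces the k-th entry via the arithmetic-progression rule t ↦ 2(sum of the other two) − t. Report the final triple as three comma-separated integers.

start (5,-5,-5) = (f(1,0),f(0,1),f(1,1))
replace slot 1: 2·((-5)+(-5)) − 5 = -25 → (-25,-5,-5)

-25,-5,-5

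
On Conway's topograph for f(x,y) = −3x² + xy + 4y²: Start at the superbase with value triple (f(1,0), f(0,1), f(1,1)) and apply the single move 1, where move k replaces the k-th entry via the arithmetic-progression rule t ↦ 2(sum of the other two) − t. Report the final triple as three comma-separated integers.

start (-3,4,2) = (f(1,0),f(0,1),f(1,1))
replace slot 1: 2·(4+2) − (-3) = 15 → (15,4,2)

15,4,2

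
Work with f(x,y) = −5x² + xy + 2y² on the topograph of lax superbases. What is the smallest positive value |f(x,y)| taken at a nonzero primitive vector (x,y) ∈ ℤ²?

descent: ρ → (2,3,-4)  [lands on river]
river: ρ → (-4,5,1)
river: ρ → (1,5,-4)
river: ρ → (-4,3,2)
river: ρ → (2,5,-2)
river: ρ → (-2,3,4)
river: ρ → (4,5,-1)
river: ρ → (-1,5,4)
river: ρ → (4,3,-2)
river: ρ → (-2,5,2)
closes: descent 1, river 10
min |a| on river = 1

1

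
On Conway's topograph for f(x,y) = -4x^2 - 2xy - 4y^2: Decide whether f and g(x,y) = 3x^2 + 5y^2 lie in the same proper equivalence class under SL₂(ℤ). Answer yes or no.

D₁ = -60, D₂ = -60
f is negative-definite; reduce −f:
−f: reduced (well bottom): (4,2,4) with a≤c, −a<b≤a
flip sign back: reduced form of f is (-4,-2,-4)
g: reduced (well bottom): (3,0,5) with a≤c, −a<b≤a
reduced forms (-4, -2, -4) vs (3, 0, 5) ⇒ inequivalent

no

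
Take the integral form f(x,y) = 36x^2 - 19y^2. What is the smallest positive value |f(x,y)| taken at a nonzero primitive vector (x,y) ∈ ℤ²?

descent: ρ → (-19,38,17)  [lands on river]
river: ρ → (17,30,-27)
river: ρ → (-27,24,20)
river: ρ → (20,16,-31)
river: ρ → (-31,46,5)
river: ρ → (5,44,-40)
river: ρ → (-40,36,9)
river: ρ → (9,36,-40)
river: ρ → (-40,44,5)
river: ρ → (5,46,-31)
river: ρ → (-31,16,20)
river: ρ → (20,24,-27)
river: ρ → (-27,30,17)
river: ρ → (17,38,-19)
closes: descent 1, river 14
min |a| on river = 5

5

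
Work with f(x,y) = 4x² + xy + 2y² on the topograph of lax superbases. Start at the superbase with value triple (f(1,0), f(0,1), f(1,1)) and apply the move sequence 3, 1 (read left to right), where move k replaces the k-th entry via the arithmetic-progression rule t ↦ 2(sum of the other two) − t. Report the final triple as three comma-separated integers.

start (4,2,7) = (f(1,0),f(0,1),f(1,1))
replace slot 3: 2·(4+2) − 7 = 5 → (4,2,5)
replace slot 1: 2·(2+5) − 4 = 10 → (10,2,5)

10,2,5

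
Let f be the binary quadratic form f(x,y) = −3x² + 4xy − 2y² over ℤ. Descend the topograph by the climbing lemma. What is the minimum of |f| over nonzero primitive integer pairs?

translate: b→2 (≡-4 mod 6), so (3,-4,2)→(3,2,1)
flip: (3,2,1)→(1,-2,3)
translate: b→0 (≡-2 mod 2), so (1,-2,3)→(1,0,2)
reduced (well bottom): (1,0,2) with a≤c, −a<b≤a
well minimum |f| = |-1| = 1 (negative-definite)

1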